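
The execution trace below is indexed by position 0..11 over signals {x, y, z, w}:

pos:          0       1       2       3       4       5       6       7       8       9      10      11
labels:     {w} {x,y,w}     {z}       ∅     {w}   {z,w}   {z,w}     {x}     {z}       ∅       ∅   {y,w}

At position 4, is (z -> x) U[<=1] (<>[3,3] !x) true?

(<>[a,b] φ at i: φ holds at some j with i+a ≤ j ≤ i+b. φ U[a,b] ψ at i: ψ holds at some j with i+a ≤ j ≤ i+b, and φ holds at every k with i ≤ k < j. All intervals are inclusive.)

True

Need some j in [4,5] with <>[3,3] !x, and (z -> x) at every k in [4,j-1].
  j=4: <>[3,3] !x — fails (none in [7,7]).
  j=5: <>[3,3] !x holds; (z -> x) holds at every k in [4,4] → satisfied.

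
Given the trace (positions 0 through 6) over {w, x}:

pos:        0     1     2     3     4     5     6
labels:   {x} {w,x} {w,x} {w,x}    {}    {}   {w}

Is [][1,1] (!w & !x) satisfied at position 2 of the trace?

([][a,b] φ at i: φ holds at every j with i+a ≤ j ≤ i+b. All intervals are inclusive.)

No

Check (!w & !x) at every j in [3,3]:
  j=3: false
Fails at j=3 → formula fails.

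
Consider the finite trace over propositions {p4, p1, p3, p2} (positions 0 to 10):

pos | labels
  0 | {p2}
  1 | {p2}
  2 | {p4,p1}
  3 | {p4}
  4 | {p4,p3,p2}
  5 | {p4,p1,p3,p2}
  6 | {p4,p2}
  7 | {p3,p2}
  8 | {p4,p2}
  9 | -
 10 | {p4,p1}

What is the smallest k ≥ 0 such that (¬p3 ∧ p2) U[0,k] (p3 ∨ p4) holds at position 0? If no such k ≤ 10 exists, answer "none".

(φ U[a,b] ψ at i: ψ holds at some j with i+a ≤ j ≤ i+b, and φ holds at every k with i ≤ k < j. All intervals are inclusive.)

Need earliest j ≥ 0 with (p3 ∨ p4), and (¬p3 ∧ p2) at every k in [0,j-1].
  j=0: rhs fails.
  j=1: rhs fails.
  j=2: rhs holds; lhs holds on [0,1]. k = 2.

2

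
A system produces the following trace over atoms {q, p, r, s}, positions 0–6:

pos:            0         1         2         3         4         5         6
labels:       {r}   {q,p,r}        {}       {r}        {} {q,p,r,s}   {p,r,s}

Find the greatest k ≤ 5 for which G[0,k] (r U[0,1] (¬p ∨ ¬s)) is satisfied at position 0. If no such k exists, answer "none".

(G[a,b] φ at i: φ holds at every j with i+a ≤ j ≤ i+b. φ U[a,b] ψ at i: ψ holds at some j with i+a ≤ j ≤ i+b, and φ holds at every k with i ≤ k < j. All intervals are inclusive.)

(r U[0,1] (¬p ∨ ¬s)) must hold from j=0 onward; find where it first fails.
  j=0: holds
  j=1: holds
  j=2: holds
  j=3: holds
  j=4: holds
  j=5: fails
Holds on [0,4], so largest k = 4.

4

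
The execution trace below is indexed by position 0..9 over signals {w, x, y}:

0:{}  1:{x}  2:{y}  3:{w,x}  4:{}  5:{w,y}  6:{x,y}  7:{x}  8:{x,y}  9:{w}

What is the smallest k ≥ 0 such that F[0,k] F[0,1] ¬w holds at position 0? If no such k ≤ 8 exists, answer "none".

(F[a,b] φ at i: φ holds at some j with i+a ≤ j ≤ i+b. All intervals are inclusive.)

Scan j = 0,1,… for F[0,1] ¬w:
  j=0: holds
First hit at j=0, so smallest k = 0-0 = 0.

0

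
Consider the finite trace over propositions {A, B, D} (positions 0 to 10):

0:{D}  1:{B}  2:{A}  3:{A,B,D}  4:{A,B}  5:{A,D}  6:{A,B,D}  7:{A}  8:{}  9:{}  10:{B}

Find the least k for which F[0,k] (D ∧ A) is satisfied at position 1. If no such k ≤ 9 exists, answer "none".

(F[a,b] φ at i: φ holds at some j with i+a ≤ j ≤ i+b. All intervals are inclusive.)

Scan j = 1,2,… for (D ∧ A):
  j=1: fails
  j=2: fails
  j=3: holds
First hit at j=3, so smallest k = 3-1 = 2.

2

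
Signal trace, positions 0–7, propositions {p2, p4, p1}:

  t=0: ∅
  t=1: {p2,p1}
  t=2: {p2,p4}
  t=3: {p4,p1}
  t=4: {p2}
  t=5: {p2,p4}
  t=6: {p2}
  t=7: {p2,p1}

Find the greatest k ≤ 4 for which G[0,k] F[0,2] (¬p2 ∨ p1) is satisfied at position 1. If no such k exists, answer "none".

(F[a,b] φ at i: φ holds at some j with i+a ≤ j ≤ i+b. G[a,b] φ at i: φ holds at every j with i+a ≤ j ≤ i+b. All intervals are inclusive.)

F[0,2] (¬p2 ∨ p1) must hold from j=1 onward; find where it first fails.
  j=1: holds
  j=2: holds
  j=3: holds
  j=4: fails
Holds on [1,3], so largest k = 2.

2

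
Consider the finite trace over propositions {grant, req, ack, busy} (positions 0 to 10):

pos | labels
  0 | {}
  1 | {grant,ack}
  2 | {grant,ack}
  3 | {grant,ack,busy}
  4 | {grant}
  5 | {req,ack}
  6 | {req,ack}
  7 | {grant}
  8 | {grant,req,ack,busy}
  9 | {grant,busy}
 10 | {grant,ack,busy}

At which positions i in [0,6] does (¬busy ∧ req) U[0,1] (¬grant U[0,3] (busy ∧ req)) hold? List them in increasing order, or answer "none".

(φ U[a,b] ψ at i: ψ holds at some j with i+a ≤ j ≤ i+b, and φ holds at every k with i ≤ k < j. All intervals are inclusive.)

Evaluate at each i in [0,6]:
  i=0: ✗ (no rhs in [0,1])
  i=1: ✗ (no rhs in [1,2])
  i=2: ✗ (no rhs in [2,3])
  i=3: ✗ (no rhs in [3,4])
  i=4: ✗ (no rhs in [4,5])
  i=5: ✗ (no rhs in [5,6])
  i=6: ✗ (no rhs in [6,7])

none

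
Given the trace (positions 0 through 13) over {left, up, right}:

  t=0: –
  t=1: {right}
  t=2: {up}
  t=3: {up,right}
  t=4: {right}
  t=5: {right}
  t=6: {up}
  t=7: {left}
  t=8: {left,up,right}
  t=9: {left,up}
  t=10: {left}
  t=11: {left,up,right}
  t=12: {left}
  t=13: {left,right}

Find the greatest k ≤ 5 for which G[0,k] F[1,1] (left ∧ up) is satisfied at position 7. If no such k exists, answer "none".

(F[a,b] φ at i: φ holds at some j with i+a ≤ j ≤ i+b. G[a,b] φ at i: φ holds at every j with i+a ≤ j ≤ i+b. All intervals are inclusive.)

1

F[1,1] (left ∧ up) must hold from j=7 onward; find where it first fails.
  j=7: holds
  j=8: holds
  j=9: fails
Holds on [7,8], so largest k = 1.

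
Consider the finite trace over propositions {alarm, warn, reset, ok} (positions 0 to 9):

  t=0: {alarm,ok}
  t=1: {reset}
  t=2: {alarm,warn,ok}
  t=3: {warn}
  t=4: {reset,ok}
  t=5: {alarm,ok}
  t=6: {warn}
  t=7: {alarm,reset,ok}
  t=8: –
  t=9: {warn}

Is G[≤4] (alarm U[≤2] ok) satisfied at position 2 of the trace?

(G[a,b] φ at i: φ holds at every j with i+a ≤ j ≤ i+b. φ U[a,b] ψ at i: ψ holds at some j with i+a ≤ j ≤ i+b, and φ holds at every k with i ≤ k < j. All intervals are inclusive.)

No

Check (alarm U[≤2] ok) at every j in [2,6]:
  j=2: holds
  j=3: fails
  j=4: holds
  j=5: holds
  j=6: fails
Fails at j=3 → formula fails.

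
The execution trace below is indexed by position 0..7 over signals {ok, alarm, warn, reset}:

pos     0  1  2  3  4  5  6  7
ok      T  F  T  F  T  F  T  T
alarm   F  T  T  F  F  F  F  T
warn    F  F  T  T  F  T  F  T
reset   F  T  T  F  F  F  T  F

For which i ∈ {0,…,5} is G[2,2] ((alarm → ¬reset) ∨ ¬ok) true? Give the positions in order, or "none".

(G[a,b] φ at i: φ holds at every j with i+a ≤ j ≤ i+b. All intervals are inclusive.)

1, 2, 3, 4, 5

Evaluate at each i in [0,5]:
  i=0: ✗ (fails at j=2)
  i=1: ✓ (all of [3,3])
  i=2: ✓ (all of [4,4])
  i=3: ✓ (all of [5,5])
  i=4: ✓ (all of [6,6])
  i=5: ✓ (all of [7,7])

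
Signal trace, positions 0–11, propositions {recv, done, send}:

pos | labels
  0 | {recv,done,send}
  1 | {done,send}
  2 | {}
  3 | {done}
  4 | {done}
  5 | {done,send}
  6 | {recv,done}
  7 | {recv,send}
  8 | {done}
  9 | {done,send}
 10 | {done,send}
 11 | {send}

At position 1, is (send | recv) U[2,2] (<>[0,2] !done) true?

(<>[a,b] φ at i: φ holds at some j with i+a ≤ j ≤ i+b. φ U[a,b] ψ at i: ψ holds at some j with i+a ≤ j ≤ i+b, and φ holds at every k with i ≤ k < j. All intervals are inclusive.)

Does not hold

Need some j in [3,3] with <>[0,2] !done, and (send | recv) at every k in [1,j-1].
  j=3: <>[0,2] !done — fails (none in [3,5]).
No j in the window works → until fails.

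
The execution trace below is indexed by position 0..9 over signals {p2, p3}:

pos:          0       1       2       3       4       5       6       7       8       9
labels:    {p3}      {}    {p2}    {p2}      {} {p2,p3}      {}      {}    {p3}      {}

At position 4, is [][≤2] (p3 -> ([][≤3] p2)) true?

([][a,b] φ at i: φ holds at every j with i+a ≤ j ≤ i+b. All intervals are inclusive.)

False

Check (p3 -> ([][≤3] p2)) at every j in [4,6]:
  j=4: antecedent false → ✓
  j=5: antecedent true; consequent fails at 6 → ✗
  j=6: antecedent false → ✓
Fails at j=5 → formula fails.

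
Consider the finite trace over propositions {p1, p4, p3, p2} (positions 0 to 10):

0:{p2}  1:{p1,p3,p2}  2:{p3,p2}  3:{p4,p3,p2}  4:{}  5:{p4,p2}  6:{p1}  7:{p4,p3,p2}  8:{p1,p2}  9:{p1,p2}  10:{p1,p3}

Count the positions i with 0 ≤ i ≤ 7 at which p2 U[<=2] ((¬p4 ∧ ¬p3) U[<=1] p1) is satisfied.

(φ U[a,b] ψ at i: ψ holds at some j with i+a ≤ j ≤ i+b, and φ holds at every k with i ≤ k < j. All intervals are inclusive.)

Evaluate at each i in [0,7]:
  i=0: ✓ (rhs at j=0)
  i=1: ✓ (rhs at j=1)
  i=2: ✗ (no rhs in [2,4])
  i=3: ✗ (no rhs in [3,5])
  i=4: ✗ (lhs fails at k=4 before rhs at j=6)
  i=5: ✓ (rhs at j=6; lhs holds on [5,5])
  i=6: ✓ (rhs at j=6)
  i=7: ✓ (rhs at j=8; lhs holds on [7,7])
Positions where it holds: {0, 1, 5, 6, 7} → 5.

5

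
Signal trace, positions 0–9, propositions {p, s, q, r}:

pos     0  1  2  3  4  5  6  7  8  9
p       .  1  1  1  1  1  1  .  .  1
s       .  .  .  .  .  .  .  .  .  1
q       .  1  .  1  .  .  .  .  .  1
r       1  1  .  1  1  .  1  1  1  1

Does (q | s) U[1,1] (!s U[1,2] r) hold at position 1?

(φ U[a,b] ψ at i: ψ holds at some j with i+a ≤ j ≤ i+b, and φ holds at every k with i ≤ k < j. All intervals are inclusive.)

Need some j in [2,2] with (!s U[1,2] r), and (q | s) at every k in [1,j-1].
  j=2: (!s U[1,2] r) holds; (q | s) holds at every k in [1,1] → satisfied.

Holds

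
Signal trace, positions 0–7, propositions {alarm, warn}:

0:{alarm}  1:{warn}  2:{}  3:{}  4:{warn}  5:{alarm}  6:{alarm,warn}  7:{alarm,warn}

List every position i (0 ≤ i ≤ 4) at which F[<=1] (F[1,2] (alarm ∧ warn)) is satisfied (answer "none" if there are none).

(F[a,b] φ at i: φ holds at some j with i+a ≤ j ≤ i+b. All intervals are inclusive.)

3, 4

Evaluate at each i in [0,4]:
  i=0: ✗ (none in [0,1])
  i=1: ✗ (none in [1,2])
  i=2: ✗ (none in [2,3])
  i=3: ✓ (witness j=4)
  i=4: ✓ (witness j=4)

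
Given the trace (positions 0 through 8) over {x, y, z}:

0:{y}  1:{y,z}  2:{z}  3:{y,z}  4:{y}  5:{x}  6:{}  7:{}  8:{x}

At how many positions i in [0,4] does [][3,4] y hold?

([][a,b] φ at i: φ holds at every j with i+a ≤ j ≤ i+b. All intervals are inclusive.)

Evaluate at each i in [0,4]:
  i=0: ✓ (all of [3,4])
  i=1: ✗ (fails at j=5)
  i=2: ✗ (fails at j=5)
  i=3: ✗ (fails at j=6)
  i=4: ✗ (fails at j=7)
Positions where it holds: {0} → 1.

1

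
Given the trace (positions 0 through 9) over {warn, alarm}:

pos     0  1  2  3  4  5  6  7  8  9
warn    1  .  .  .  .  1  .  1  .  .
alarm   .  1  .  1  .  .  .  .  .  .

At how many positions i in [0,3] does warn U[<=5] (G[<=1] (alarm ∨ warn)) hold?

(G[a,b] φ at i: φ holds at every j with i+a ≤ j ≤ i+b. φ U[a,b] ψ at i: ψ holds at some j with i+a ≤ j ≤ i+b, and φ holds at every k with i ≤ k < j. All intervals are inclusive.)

1

Evaluate at each i in [0,3]:
  i=0: ✓ (rhs at j=0)
  i=1: ✗ (no rhs in [1,6])
  i=2: ✗ (no rhs in [2,7])
  i=3: ✗ (no rhs in [3,8])
Positions where it holds: {0} → 1.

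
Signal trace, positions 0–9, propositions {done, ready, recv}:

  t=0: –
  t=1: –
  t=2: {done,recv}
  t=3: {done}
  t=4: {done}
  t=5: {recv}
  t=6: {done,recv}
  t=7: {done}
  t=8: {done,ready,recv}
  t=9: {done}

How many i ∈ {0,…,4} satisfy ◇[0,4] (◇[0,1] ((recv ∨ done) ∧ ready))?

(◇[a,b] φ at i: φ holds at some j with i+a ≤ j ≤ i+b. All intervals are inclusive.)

Evaluate at each i in [0,4]:
  i=0: ✗ (none in [0,4])
  i=1: ✗ (none in [1,5])
  i=2: ✗ (none in [2,6])
  i=3: ✓ (witness j=7)
  i=4: ✓ (witness j=7)
Positions where it holds: {3, 4} → 2.

2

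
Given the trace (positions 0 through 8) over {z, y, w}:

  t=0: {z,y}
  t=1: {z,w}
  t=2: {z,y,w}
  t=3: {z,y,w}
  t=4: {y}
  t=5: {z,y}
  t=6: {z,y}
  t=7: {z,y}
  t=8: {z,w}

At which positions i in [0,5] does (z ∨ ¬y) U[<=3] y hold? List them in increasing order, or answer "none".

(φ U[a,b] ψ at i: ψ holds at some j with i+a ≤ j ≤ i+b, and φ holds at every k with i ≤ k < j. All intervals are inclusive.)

0, 1, 2, 3, 4, 5

Evaluate at each i in [0,5]:
  i=0: ✓ (rhs at j=0)
  i=1: ✓ (rhs at j=2; lhs holds on [1,1])
  i=2: ✓ (rhs at j=2)
  i=3: ✓ (rhs at j=3)
  i=4: ✓ (rhs at j=4)
  i=5: ✓ (rhs at j=5)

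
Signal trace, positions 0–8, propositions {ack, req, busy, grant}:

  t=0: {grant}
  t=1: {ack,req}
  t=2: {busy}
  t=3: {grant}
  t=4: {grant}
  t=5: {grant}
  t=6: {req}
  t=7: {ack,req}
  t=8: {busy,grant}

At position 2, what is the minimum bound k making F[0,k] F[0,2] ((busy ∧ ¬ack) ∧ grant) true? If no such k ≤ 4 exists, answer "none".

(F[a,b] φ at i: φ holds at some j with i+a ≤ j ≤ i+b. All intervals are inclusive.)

Scan j = 2,3,… for F[0,2] ((busy ∧ ¬ack) ∧ grant):
  j=2: fails
  j=3: fails
  j=4: fails
  j=5: fails
  j=6: holds
First hit at j=6, so smallest k = 6-2 = 4.

4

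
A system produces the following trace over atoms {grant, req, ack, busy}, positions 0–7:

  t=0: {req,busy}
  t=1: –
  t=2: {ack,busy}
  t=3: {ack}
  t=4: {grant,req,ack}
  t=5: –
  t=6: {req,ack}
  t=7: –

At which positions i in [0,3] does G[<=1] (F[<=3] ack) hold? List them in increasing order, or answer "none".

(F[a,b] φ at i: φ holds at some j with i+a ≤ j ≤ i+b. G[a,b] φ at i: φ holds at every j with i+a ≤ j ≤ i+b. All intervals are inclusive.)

0, 1, 2, 3

Evaluate at each i in [0,3]:
  i=0: ✓ (all of [0,1])
  i=1: ✓ (all of [1,2])
  i=2: ✓ (all of [2,3])
  i=3: ✓ (all of [3,4])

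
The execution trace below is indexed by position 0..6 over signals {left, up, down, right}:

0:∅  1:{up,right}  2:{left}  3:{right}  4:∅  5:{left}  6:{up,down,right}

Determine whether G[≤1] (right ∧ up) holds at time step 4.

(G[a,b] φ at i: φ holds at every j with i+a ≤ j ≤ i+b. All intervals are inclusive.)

Check (right ∧ up) at every j in [4,5]:
  j=4: false
  j=5: false
Fails at j=4 → formula fails.

No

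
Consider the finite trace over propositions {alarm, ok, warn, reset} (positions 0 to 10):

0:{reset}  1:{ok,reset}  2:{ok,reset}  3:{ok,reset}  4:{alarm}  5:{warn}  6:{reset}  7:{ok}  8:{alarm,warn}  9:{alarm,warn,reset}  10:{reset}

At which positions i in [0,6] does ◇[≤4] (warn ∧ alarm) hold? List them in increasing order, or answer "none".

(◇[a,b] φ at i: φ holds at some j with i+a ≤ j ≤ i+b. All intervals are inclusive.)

4, 5, 6

Evaluate at each i in [0,6]:
  i=0: ✗ (none in [0,4])
  i=1: ✗ (none in [1,5])
  i=2: ✗ (none in [2,6])
  i=3: ✗ (none in [3,7])
  i=4: ✓ (witness j=8)
  i=5: ✓ (witness j=8)
  i=6: ✓ (witness j=8)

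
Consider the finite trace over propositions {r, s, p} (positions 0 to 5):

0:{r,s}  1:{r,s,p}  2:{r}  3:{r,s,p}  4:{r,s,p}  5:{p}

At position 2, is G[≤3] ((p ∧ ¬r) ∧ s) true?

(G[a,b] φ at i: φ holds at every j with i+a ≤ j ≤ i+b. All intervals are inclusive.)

No

Check ((p ∧ ¬r) ∧ s) at every j in [2,5]:
  j=2: false
  j=3: false
  j=4: false
  j=5: false
Fails at j=2 → formula fails.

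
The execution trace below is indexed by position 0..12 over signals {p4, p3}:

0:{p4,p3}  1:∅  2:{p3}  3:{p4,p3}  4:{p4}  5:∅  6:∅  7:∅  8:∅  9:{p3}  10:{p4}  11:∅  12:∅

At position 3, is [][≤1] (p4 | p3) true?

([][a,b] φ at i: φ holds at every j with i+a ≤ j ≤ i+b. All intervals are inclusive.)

Check (p4 | p3) at every j in [3,4]:
  j=3: true
  j=4: true
All positions satisfy it → formula holds.

Yes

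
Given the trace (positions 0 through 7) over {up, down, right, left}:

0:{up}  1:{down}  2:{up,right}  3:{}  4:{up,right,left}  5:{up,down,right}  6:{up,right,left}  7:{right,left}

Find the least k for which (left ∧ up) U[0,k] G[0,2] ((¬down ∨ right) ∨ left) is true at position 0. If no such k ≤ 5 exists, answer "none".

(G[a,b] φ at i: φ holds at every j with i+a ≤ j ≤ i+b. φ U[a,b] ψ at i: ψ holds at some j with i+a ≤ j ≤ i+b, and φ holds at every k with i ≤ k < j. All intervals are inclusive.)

Need earliest j ≥ 0 with G[0,2] ((¬down ∨ right) ∨ left), and (left ∧ up) at every k in [0,j-1].
  j=0: rhs fails.
  j=1: rhs fails.
  j=2: rhs holds but lhs fails at k=0.
  j=3: rhs holds but lhs fails at k=0.
  j=4: rhs holds but lhs fails at k=0.
  j=5: rhs holds but lhs fails at k=0.
No witness within the range → none.

none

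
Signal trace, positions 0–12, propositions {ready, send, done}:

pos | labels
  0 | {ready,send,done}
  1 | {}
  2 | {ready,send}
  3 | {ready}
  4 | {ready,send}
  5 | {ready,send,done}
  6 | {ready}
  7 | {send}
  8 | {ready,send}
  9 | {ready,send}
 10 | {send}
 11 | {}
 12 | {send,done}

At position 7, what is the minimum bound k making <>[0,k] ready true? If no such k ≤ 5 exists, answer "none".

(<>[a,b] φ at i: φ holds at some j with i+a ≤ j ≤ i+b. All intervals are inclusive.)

Scan j = 7,8,… for ready:
  j=7: fails
  j=8: holds
First hit at j=8, so smallest k = 8-7 = 1.

1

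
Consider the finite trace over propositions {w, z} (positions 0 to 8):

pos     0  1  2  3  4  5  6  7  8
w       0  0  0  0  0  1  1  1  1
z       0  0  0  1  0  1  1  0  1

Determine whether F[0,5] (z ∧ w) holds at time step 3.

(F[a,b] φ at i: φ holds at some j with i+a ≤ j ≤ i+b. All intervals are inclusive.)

Check (z ∧ w) at each j in [3,8]:
  j=3: false
  j=4: false
  j=5: true
  j=6: true
  j=7: false
  j=8: true
Found at j=5 → formula holds.

Yes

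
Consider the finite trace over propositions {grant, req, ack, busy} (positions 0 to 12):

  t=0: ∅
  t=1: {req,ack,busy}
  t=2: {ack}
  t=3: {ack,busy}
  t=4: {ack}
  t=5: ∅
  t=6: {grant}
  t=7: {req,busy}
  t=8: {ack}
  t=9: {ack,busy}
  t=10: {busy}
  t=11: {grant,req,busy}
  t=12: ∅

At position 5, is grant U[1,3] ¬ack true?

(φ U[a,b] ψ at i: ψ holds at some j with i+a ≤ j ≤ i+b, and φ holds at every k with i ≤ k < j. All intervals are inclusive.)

Need some j in [6,8] with ¬ack, and grant at every k in [5,j-1].
  j=6: ¬ack holds, but grant fails at k=5 → not this j.
  j=7: ¬ack holds, but grant fails at k=5 → not this j.
  j=8: ¬ack false.
No j in the window works → until fails.

No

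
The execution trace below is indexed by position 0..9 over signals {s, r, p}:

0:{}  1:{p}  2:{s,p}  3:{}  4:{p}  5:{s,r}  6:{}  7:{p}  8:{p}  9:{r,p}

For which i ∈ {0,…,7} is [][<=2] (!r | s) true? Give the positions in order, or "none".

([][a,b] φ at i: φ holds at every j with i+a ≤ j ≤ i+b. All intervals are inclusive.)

0, 1, 2, 3, 4, 5, 6

Evaluate at each i in [0,7]:
  i=0: ✓ (all of [0,2])
  i=1: ✓ (all of [1,3])
  i=2: ✓ (all of [2,4])
  i=3: ✓ (all of [3,5])
  i=4: ✓ (all of [4,6])
  i=5: ✓ (all of [5,7])
  i=6: ✓ (all of [6,8])
  i=7: ✗ (fails at j=9)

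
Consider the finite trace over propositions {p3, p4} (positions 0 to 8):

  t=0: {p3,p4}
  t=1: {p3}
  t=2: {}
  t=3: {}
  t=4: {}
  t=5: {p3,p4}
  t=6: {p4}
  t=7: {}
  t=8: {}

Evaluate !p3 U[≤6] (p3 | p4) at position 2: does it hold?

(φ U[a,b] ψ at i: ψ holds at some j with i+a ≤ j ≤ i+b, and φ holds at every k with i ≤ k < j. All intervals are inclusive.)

Holds

Need some j in [2,8] with (p3 | p4), and !p3 at every k in [2,j-1].
  j=2: (p3 | p4) false.
  j=3: (p3 | p4) false.
  j=4: (p3 | p4) false.
  j=5: (p3 | p4) holds; !p3 holds at every k in [2,4] → satisfied.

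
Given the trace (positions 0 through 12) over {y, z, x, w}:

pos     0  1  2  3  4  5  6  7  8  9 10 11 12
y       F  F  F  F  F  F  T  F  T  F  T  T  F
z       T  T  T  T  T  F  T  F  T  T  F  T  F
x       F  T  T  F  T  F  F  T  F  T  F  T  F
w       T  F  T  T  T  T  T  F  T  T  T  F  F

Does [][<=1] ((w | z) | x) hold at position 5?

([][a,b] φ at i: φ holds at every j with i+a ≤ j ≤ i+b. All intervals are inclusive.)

True

Check ((w | z) | x) at every j in [5,6]:
  j=5: true
  j=6: true
All positions satisfy it → formula holds.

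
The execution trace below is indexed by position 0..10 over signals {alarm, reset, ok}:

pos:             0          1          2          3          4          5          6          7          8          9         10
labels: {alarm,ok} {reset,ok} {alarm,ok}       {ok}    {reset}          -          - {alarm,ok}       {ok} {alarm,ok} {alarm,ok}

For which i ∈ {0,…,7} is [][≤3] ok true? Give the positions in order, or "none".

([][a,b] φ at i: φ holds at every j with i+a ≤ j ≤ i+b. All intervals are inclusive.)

Evaluate at each i in [0,7]:
  i=0: ✓ (all of [0,3])
  i=1: ✗ (fails at j=4)
  i=2: ✗ (fails at j=4)
  i=3: ✗ (fails at j=4)
  i=4: ✗ (fails at j=4)
  i=5: ✗ (fails at j=5)
  i=6: ✗ (fails at j=6)
  i=7: ✓ (all of [7,10])

0, 7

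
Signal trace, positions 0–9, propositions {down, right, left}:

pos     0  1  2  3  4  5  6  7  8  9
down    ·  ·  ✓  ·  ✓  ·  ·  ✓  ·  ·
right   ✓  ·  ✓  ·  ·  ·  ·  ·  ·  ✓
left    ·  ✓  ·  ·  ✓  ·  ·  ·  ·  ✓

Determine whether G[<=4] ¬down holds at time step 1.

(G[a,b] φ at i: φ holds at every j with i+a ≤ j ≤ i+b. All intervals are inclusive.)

Check ¬down at every j in [1,5]:
  j=1: true
  j=2: false
  j=3: true
  j=4: false
  j=5: true
Fails at j=2 → formula fails.

No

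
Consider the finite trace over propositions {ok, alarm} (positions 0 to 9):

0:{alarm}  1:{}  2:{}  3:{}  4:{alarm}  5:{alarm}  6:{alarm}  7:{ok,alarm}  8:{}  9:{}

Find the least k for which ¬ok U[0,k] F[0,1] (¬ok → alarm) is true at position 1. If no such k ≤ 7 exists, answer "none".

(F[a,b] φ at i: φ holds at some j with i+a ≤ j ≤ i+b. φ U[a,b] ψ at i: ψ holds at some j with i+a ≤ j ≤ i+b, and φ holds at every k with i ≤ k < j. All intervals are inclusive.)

Need earliest j ≥ 1 with F[0,1] (¬ok → alarm), and ¬ok at every k in [1,j-1].
  j=1: rhs fails.
  j=2: rhs fails.
  j=3: rhs holds; lhs holds on [1,2]. k = 2.

2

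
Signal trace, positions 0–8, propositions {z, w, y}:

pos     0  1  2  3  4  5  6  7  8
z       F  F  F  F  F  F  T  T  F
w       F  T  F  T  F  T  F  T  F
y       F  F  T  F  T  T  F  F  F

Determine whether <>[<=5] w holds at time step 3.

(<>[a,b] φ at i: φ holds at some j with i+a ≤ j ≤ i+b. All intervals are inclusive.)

True

Check w at each j in [3,8]:
  j=3: true
  j=4: false
  j=5: true
  j=6: false
  j=7: true
  j=8: false
Found at j=3 → formula holds.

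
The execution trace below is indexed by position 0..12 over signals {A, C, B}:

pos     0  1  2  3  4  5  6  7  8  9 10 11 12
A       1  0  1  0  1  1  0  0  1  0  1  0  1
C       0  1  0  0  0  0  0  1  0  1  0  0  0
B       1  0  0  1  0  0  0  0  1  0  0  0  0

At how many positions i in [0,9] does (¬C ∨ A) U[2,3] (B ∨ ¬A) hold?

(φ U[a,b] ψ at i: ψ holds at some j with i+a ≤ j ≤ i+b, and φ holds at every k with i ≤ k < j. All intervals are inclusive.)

Evaluate at each i in [0,9]:
  i=0: ✗ (lhs fails at k=1 before rhs at j=3)
  i=1: ✗ (lhs fails at k=1 before rhs at j=3)
  i=2: ✗ (no rhs in [4,5])
  i=3: ✓ (rhs at j=6; lhs holds on [3,5])
  i=4: ✓ (rhs at j=6; lhs holds on [4,5])
  i=5: ✓ (rhs at j=7; lhs holds on [5,6])
  i=6: ✗ (lhs fails at k=7 before rhs at j=8)
  i=7: ✗ (lhs fails at k=7 before rhs at j=9)
  i=8: ✗ (lhs fails at k=9 before rhs at j=11)
  i=9: ✗ (lhs fails at k=9 before rhs at j=11)
Positions where it holds: {3, 4, 5} → 3.

3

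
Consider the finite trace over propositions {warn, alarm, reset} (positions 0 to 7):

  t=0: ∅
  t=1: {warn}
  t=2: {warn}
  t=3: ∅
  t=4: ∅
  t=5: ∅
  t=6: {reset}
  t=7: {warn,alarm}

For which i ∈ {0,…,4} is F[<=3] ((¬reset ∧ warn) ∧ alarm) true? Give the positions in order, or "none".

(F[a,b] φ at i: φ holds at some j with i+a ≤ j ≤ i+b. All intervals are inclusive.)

Evaluate at each i in [0,4]:
  i=0: ✗ (none in [0,3])
  i=1: ✗ (none in [1,4])
  i=2: ✗ (none in [2,5])
  i=3: ✗ (none in [3,6])
  i=4: ✓ (witness j=7)

4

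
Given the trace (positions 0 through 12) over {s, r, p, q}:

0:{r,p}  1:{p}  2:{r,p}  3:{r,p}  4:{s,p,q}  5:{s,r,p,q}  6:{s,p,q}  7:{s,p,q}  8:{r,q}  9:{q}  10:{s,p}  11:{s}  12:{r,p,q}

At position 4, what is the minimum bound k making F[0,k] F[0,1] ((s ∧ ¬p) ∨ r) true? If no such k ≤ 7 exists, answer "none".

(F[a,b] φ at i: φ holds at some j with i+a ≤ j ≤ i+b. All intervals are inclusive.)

Scan j = 4,5,… for F[0,1] ((s ∧ ¬p) ∨ r):
  j=4: holds
First hit at j=4, so smallest k = 4-4 = 0.

0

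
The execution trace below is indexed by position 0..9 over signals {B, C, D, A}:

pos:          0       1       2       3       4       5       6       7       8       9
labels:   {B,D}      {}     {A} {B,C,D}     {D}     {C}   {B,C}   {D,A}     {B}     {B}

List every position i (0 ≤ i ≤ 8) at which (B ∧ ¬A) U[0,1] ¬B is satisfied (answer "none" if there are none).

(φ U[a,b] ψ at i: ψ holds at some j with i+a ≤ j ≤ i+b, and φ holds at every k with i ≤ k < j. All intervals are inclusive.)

0, 1, 2, 3, 4, 5, 6, 7

Evaluate at each i in [0,8]:
  i=0: ✓ (rhs at j=1; lhs holds on [0,0])
  i=1: ✓ (rhs at j=1)
  i=2: ✓ (rhs at j=2)
  i=3: ✓ (rhs at j=4; lhs holds on [3,3])
  i=4: ✓ (rhs at j=4)
  i=5: ✓ (rhs at j=5)
  i=6: ✓ (rhs at j=7; lhs holds on [6,6])
  i=7: ✓ (rhs at j=7)
  i=8: ✗ (no rhs in [8,9])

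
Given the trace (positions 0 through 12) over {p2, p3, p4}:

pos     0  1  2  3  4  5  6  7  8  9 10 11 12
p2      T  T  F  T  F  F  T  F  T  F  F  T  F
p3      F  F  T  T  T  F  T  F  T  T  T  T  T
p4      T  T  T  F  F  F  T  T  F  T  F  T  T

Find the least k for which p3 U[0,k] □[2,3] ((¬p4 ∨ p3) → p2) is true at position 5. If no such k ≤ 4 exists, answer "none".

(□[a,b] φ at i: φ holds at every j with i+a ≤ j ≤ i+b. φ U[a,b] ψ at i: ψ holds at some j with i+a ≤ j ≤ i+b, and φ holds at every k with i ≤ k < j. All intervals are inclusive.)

0

Need earliest j ≥ 5 with □[2,3] ((¬p4 ∨ p3) → p2), and p3 at every k in [5,j-1].
  j=5: rhs holds (empty prefix). k = 0.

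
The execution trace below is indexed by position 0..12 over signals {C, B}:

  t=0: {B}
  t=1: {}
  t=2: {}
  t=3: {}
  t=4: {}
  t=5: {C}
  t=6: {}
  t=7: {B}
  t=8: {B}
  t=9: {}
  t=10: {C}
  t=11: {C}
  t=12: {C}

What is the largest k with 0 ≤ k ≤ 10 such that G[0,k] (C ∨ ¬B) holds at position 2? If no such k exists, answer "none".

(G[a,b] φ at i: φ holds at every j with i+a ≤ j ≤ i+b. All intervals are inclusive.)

(C ∨ ¬B) must hold from j=2 onward; find where it first fails.
  j=2: holds
  j=3: holds
  j=4: holds
  j=5: holds
  j=6: holds
  j=7: fails
Holds on [2,6], so largest k = 4.

4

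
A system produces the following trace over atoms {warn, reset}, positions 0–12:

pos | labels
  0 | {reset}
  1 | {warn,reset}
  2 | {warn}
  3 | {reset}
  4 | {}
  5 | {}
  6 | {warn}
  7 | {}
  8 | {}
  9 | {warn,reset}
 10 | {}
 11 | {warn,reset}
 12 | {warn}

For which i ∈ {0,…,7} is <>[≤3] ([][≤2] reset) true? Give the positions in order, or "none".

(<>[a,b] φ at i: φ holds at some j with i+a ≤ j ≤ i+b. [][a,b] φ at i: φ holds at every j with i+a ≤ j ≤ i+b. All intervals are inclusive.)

Evaluate at each i in [0,7]:
  i=0: ✗ (none in [0,3])
  i=1: ✗ (none in [1,4])
  i=2: ✗ (none in [2,5])
  i=3: ✗ (none in [3,6])
  i=4: ✗ (none in [4,7])
  i=5: ✗ (none in [5,8])
  i=6: ✗ (none in [6,9])
  i=7: ✗ (none in [7,10])

none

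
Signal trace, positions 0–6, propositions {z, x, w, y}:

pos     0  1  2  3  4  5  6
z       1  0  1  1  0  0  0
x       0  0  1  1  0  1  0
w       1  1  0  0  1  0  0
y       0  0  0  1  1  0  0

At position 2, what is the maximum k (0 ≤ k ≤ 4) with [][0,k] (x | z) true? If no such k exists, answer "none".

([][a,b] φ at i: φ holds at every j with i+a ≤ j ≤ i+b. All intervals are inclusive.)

(x | z) must hold from j=2 onward; find where it first fails.
  j=2: holds
  j=3: holds
  j=4: fails
Holds on [2,3], so largest k = 1.

1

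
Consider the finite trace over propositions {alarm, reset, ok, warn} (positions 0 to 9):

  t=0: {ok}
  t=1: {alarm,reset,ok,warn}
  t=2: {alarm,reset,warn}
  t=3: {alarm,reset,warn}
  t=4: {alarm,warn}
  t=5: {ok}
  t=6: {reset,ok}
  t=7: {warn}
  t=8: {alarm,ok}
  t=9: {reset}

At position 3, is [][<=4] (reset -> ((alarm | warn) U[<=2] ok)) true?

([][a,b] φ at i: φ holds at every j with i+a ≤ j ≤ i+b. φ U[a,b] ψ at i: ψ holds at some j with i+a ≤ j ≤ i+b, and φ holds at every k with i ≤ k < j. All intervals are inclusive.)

Yes

Check (reset -> ((alarm | warn) U[<=2] ok)) at every j in [3,7]:
  j=3: antecedent true; consequent holds → ✓
  j=4: antecedent false → ✓
  j=5: antecedent false → ✓
  j=6: antecedent true; consequent holds → ✓
  j=7: antecedent false → ✓
All positions satisfy it → formula holds.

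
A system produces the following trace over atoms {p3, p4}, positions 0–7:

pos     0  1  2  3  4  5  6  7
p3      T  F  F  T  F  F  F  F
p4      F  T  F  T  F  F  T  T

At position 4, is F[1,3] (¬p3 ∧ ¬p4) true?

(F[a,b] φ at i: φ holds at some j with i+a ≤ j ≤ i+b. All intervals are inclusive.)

Holds

Check (¬p3 ∧ ¬p4) at each j in [5,7]:
  j=5: true
  j=6: false
  j=7: false
Found at j=5 → formula holds.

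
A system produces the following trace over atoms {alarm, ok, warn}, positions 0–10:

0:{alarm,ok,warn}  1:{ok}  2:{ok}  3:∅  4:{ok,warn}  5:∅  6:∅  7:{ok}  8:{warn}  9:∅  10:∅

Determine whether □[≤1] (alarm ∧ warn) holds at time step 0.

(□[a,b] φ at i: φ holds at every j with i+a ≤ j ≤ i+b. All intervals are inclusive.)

No

Check (alarm ∧ warn) at every j in [0,1]:
  j=0: true
  j=1: false
Fails at j=1 → formula fails.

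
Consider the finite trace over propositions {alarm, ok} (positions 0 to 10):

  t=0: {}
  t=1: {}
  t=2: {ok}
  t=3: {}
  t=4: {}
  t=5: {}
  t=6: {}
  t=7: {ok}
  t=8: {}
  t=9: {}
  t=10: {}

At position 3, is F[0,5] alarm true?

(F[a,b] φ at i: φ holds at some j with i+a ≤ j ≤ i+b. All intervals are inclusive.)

No

Check alarm at each j in [3,8]:
  j=3: false
  j=4: false
  j=5: false
  j=6: false
  j=7: false
  j=8: false
No position in the window satisfies it → formula fails.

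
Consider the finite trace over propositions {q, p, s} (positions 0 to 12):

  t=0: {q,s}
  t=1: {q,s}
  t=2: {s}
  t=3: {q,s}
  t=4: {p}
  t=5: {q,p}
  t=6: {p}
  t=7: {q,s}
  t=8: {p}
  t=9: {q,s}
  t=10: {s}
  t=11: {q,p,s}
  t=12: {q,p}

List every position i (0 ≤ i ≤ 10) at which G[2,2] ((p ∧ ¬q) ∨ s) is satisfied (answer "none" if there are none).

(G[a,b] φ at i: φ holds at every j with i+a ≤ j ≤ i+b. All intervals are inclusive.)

0, 1, 2, 4, 5, 6, 7, 8, 9

Evaluate at each i in [0,10]:
  i=0: ✓ (all of [2,2])
  i=1: ✓ (all of [3,3])
  i=2: ✓ (all of [4,4])
  i=3: ✗ (fails at j=5)
  i=4: ✓ (all of [6,6])
  i=5: ✓ (all of [7,7])
  i=6: ✓ (all of [8,8])
  i=7: ✓ (all of [9,9])
  i=8: ✓ (all of [10,10])
  i=9: ✓ (all of [11,11])
  i=10: ✗ (fails at j=12)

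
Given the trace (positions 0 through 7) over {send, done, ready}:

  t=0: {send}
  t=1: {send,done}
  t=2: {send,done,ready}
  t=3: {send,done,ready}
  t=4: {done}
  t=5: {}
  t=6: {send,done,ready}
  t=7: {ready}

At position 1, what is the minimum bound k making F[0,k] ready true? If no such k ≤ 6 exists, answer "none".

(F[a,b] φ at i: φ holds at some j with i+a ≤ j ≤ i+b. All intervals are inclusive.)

1

Scan j = 1,2,… for ready:
  j=1: fails
  j=2: holds
First hit at j=2, so smallest k = 2-1 = 1.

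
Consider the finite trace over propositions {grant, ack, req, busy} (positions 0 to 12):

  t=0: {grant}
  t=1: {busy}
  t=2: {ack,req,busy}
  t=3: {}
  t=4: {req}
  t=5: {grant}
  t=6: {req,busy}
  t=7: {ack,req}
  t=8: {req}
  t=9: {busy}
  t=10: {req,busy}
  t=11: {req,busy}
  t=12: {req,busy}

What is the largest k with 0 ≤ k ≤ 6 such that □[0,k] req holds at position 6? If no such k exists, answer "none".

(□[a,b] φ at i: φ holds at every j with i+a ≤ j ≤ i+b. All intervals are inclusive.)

2

req must hold from j=6 onward; find where it first fails.
  j=6: holds
  j=7: holds
  j=8: holds
  j=9: fails
Holds on [6,8], so largest k = 2.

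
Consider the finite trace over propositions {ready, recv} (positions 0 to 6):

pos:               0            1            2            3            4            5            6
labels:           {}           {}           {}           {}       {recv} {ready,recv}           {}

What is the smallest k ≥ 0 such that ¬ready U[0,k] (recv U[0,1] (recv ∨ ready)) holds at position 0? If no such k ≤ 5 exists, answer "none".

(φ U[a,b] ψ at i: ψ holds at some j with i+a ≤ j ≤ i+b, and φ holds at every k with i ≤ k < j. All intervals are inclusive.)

4

Need earliest j ≥ 0 with (recv U[0,1] (recv ∨ ready)), and ¬ready at every k in [0,j-1].
  j=0: rhs fails.
  j=1: rhs fails.
  j=2: rhs fails.
  j=3: rhs fails.
  j=4: rhs holds; lhs holds on [0,3]. k = 4.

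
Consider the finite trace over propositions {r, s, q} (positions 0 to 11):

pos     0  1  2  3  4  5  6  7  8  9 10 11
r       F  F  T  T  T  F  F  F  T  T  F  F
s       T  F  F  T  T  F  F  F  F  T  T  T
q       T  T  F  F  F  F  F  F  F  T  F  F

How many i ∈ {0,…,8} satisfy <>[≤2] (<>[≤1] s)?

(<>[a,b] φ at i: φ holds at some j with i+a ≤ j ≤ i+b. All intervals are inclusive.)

8

Evaluate at each i in [0,8]:
  i=0: ✓ (witness j=0)
  i=1: ✓ (witness j=2)
  i=2: ✓ (witness j=2)
  i=3: ✓ (witness j=3)
  i=4: ✓ (witness j=4)
  i=5: ✗ (none in [5,7])
  i=6: ✓ (witness j=8)
  i=7: ✓ (witness j=8)
  i=8: ✓ (witness j=8)
Positions where it holds: {0, 1, 2, 3, 4, 6, 7, 8} → 8.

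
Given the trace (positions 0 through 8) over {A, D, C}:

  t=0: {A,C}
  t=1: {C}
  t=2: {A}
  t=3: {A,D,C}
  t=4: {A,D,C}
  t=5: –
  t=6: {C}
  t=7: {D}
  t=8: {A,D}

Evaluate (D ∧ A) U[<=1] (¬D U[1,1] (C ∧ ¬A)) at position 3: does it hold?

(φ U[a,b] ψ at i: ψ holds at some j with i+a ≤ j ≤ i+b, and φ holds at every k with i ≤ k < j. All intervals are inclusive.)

Need some j in [3,4] with (¬D U[1,1] (C ∧ ¬A)), and (D ∧ A) at every k in [3,j-1].
  j=3: (¬D U[1,1] (C ∧ ¬A)) — fails.
  j=4: (¬D U[1,1] (C ∧ ¬A)) — fails.
No j in the window works → until fails.

False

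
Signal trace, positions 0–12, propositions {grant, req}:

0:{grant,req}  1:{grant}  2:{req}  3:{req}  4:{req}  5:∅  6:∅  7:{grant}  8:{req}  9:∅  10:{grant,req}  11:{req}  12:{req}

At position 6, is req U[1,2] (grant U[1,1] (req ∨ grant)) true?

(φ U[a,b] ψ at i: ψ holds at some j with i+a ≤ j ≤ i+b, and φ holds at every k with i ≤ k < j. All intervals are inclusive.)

Need some j in [7,8] with (grant U[1,1] (req ∨ grant)), and req at every k in [6,j-1].
  j=7: (grant U[1,1] (req ∨ grant)) holds, but req fails at k=6 → not this j.
  j=8: (grant U[1,1] (req ∨ grant)) — fails.
No j in the window works → until fails.

Does not hold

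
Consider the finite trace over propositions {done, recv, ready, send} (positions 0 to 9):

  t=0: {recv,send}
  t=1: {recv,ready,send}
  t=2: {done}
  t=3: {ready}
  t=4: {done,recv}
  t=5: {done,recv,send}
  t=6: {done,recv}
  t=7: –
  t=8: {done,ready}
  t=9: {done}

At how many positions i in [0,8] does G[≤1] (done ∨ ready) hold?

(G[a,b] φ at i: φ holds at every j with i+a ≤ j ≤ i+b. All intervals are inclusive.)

Evaluate at each i in [0,8]:
  i=0: ✗ (fails at j=0)
  i=1: ✓ (all of [1,2])
  i=2: ✓ (all of [2,3])
  i=3: ✓ (all of [3,4])
  i=4: ✓ (all of [4,5])
  i=5: ✓ (all of [5,6])
  i=6: ✗ (fails at j=7)
  i=7: ✗ (fails at j=7)
  i=8: ✓ (all of [8,9])
Positions where it holds: {1, 2, 3, 4, 5, 8} → 6.

6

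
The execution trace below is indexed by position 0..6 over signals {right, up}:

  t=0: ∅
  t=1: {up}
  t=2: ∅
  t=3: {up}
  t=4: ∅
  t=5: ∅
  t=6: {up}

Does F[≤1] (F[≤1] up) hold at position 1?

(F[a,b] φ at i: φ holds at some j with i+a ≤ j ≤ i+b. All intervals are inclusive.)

Check F[≤1] up at each j in [1,2]:
  j=1: holds (witness at 1)
  j=2: holds (witness at 3)
Found at j=1 → formula holds.

Yes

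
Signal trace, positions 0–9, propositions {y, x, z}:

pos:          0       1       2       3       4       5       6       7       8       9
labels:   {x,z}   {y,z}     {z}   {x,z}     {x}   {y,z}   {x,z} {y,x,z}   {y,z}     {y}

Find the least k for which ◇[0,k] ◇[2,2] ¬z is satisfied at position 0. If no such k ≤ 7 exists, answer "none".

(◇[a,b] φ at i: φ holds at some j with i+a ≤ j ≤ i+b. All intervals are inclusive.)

Scan j = 0,1,… for ◇[2,2] ¬z:
  j=0: fails
  j=1: fails
  j=2: holds
First hit at j=2, so smallest k = 2-0 = 2.

2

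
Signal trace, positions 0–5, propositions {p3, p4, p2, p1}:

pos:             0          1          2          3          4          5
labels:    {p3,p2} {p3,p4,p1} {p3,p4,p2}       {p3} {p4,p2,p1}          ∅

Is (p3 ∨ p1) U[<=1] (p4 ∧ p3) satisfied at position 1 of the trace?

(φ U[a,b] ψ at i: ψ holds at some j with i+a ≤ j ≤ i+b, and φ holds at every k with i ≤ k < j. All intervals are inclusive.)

Need some j in [1,2] with (p4 ∧ p3), and (p3 ∨ p1) at every k in [1,j-1].
  j=1: (p4 ∧ p3) holds; no prefix to check → satisfied.

Yes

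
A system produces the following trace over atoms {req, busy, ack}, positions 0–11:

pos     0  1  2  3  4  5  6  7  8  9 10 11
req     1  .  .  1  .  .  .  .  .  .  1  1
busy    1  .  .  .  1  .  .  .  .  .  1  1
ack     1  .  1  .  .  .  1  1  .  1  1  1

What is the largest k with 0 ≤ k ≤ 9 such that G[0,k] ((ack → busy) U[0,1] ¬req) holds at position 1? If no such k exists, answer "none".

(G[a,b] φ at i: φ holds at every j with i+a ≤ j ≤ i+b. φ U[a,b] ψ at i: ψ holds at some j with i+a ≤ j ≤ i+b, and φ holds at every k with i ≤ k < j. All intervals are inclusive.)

8

((ack → busy) U[0,1] ¬req) must hold from j=1 onward; find where it first fails.
  j=1: holds
  j=2: holds
  j=3: holds
  j=4: holds
  j=5: holds
  j=6: holds
  j=7: holds
  j=8: holds
  j=9: holds
  j=10: fails
Holds on [1,9], so largest k = 8.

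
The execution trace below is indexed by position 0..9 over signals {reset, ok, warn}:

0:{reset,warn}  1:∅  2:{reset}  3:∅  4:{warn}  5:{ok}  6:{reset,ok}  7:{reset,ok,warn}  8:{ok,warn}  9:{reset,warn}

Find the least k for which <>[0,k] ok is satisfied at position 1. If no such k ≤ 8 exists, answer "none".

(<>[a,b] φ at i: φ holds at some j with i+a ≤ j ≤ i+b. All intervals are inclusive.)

4

Scan j = 1,2,… for ok:
  j=1: fails
  j=2: fails
  j=3: fails
  j=4: fails
  j=5: holds
First hit at j=5, so smallest k = 5-1 = 4.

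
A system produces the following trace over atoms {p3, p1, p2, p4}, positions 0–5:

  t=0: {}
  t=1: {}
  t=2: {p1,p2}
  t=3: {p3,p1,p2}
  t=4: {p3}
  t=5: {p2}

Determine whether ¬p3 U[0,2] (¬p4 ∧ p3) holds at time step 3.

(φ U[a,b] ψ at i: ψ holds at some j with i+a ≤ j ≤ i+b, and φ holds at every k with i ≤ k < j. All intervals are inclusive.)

Holds

Need some j in [3,5] with (¬p4 ∧ p3), and ¬p3 at every k in [3,j-1].
  j=3: (¬p4 ∧ p3) holds; no prefix to check → satisfied.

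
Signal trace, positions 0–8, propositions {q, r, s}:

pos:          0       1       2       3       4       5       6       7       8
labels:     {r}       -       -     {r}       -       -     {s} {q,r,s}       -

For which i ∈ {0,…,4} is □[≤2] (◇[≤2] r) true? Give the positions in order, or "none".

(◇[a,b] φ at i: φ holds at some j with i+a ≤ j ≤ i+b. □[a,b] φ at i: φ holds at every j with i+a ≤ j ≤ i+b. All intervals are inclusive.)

0, 1

Evaluate at each i in [0,4]:
  i=0: ✓ (all of [0,2])
  i=1: ✓ (all of [1,3])
  i=2: ✗ (fails at j=4)
  i=3: ✗ (fails at j=4)
  i=4: ✗ (fails at j=4)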